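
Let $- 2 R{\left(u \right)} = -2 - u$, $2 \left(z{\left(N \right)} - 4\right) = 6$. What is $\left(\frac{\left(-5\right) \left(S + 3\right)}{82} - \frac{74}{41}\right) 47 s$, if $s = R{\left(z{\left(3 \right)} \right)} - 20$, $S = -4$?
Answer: $\frac{208351}{164} \approx 1270.4$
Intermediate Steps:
$z{\left(N \right)} = 7$ ($z{\left(N \right)} = 4 + \frac{1}{2} \cdot 6 = 4 + 3 = 7$)
$R{\left(u \right)} = 1 + \frac{u}{2}$ ($R{\left(u \right)} = - \frac{-2 - u}{2} = 1 + \frac{u}{2}$)
$s = - \frac{31}{2}$ ($s = \left(1 + \frac{1}{2} \cdot 7\right) - 20 = \left(1 + \frac{7}{2}\right) - 20 = \frac{9}{2} - 20 = - \frac{31}{2} \approx -15.5$)
$\left(\frac{\left(-5\right) \left(S + 3\right)}{82} - \frac{74}{41}\right) 47 s = \left(\frac{\left(-5\right) \left(-4 + 3\right)}{82} - \frac{74}{41}\right) 47 \left(- \frac{31}{2}\right) = \left(\left(-5\right) \left(-1\right) \frac{1}{82} - \frac{74}{41}\right) 47 \left(- \frac{31}{2}\right) = \left(5 \cdot \frac{1}{82} - \frac{74}{41}\right) 47 \left(- \frac{31}{2}\right) = \left(\frac{5}{82} - \frac{74}{41}\right) 47 \left(- \frac{31}{2}\right) = \left(- \frac{143}{82}\right) 47 \left(- \frac{31}{2}\right) = \left(- \frac{6721}{82}\right) \left(- \frac{31}{2}\right) = \frac{208351}{164}$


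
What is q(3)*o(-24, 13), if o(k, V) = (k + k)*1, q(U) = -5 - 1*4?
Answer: 432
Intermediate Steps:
q(U) = -9 (q(U) = -5 - 4 = -9)
o(k, V) = 2*k (o(k, V) = (2*k)*1 = 2*k)
q(3)*o(-24, 13) = -18*(-24) = -9*(-48) = 432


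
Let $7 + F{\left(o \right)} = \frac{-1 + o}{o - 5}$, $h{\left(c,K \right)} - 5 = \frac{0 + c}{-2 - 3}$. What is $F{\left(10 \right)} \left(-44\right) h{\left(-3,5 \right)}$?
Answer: $\frac{32032}{25} \approx 1281.3$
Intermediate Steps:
$h{\left(c,K \right)} = 5 - \frac{c}{5}$ ($h{\left(c,K \right)} = 5 + \frac{0 + c}{-2 - 3} = 5 + \frac{c}{-5} = 5 + c \left(- \frac{1}{5}\right) = 5 - \frac{c}{5}$)
$F{\left(o \right)} = -7 + \frac{-1 + o}{-5 + o}$ ($F{\left(o \right)} = -7 + \frac{-1 + o}{o - 5} = -7 + \frac{-1 + o}{-5 + o}$)
$F{\left(10 \right)} \left(-44\right) h{\left(-3,5 \right)} = \frac{2 \left(17 - 30\right)}{-5 + 10} \left(-44\right) \left(5 - - \frac{3}{5}\right) = \frac{2 \left(17 - 30\right)}{5} \left(-44\right) \left(5 + \frac{3}{5}\right) = 2 \cdot \frac{1}{5} \left(-13\right) \left(-44\right) \frac{28}{5} = \left(- \frac{26}{5}\right) \left(-44\right) \frac{28}{5} = \frac{1144}{5} \cdot \frac{28}{5} = \frac{32032}{25}$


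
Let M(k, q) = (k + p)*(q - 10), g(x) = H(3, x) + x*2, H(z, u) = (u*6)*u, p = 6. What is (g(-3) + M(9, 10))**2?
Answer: 2304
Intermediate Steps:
H(z, u) = 6*u**2 (H(z, u) = (6*u)*u = 6*u**2)
g(x) = 2*x + 6*x**2 (g(x) = 6*x**2 + x*2 = 6*x**2 + 2*x = 2*x + 6*x**2)
M(k, q) = (-10 + q)*(6 + k) (M(k, q) = (k + 6)*(q - 10) = (6 + k)*(-10 + q) = (-10 + q)*(6 + k))
(g(-3) + M(9, 10))**2 = (2*(-3)*(1 + 3*(-3)) + (-60 - 10*9 + 6*10 + 9*10))**2 = (2*(-3)*(1 - 9) + (-60 - 90 + 60 + 90))**2 = (2*(-3)*(-8) + 0)**2 = (48 + 0)**2 = 48**2 = 2304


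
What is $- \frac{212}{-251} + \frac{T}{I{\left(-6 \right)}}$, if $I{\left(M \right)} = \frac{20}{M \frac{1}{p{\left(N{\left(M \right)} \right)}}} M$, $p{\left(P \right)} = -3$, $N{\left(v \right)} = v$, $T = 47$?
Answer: $\frac{923}{15060} \approx 0.061288$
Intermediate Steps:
$I{\left(M \right)} = -60$ ($I{\left(M \right)} = \frac{20}{M \frac{1}{-3}} M = \frac{20}{M \left(- \frac{1}{3}\right)} M = \frac{20}{\left(- \frac{1}{3}\right) M} M = 20 \left(- \frac{3}{M}\right) M = - \frac{60}{M} M = -60$)
$- \frac{212}{-251} + \frac{T}{I{\left(-6 \right)}} = - \frac{212}{-251} + \frac{47}{-60} = \left(-212\right) \left(- \frac{1}{251}\right) + 47 \left(- \frac{1}{60}\right) = \frac{212}{251} - \frac{47}{60} = \frac{923}{15060}$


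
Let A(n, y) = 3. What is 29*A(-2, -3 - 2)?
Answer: 87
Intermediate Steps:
29*A(-2, -3 - 2) = 29*3 = 87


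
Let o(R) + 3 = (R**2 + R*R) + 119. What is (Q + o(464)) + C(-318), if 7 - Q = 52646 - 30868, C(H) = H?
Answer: 408619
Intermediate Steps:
Q = -21771 (Q = 7 - (52646 - 30868) = 7 - 1*21778 = 7 - 21778 = -21771)
o(R) = 116 + 2*R**2 (o(R) = -3 + ((R**2 + R*R) + 119) = -3 + ((R**2 + R**2) + 119) = -3 + (2*R**2 + 119) = -3 + (119 + 2*R**2) = 116 + 2*R**2)
(Q + o(464)) + C(-318) = (-21771 + (116 + 2*464**2)) - 318 = (-21771 + (116 + 2*215296)) - 318 = (-21771 + (116 + 430592)) - 318 = (-21771 + 430708) - 318 = 408937 - 318 = 408619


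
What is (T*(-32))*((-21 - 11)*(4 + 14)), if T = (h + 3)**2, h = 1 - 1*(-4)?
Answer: 1179648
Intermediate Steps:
h = 5 (h = 1 + 4 = 5)
T = 64 (T = (5 + 3)**2 = 8**2 = 64)
(T*(-32))*((-21 - 11)*(4 + 14)) = (64*(-32))*((-21 - 11)*(4 + 14)) = -(-65536)*18 = -2048*(-576) = 1179648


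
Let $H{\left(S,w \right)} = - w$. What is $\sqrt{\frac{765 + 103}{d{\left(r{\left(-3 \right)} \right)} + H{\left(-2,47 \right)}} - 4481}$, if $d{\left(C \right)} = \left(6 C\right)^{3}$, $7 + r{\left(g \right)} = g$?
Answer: $\frac{5 i \sqrt{8366268626053}}{216047} \approx 66.94 i$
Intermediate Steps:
$r{\left(g \right)} = -7 + g$
$d{\left(C \right)} = 216 C^{3}$
$\sqrt{\frac{765 + 103}{d{\left(r{\left(-3 \right)} \right)} + H{\left(-2,47 \right)}} - 4481} = \sqrt{\frac{765 + 103}{216 \left(-7 - 3\right)^{3} - 47} - 4481} = \sqrt{\frac{868}{216 \left(-10\right)^{3} - 47} - 4481} = \sqrt{\frac{868}{216 \left(-1000\right) - 47} - 4481} = \sqrt{\frac{868}{-216000 - 47} - 4481} = \sqrt{\frac{868}{-216047} - 4481} = \sqrt{868 \left(- \frac{1}{216047}\right) - 4481} = \sqrt{- \frac{868}{216047} - 4481} = \sqrt{- \frac{968107475}{216047}} = \frac{5 i \sqrt{8366268626053}}{216047}$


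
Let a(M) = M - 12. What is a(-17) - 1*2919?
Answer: -2948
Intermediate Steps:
a(M) = -12 + M
a(-17) - 1*2919 = (-12 - 17) - 1*2919 = -29 - 2919 = -2948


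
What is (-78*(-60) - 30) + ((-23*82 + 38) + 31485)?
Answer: 34287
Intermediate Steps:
(-78*(-60) - 30) + ((-23*82 + 38) + 31485) = (4680 - 30) + ((-1886 + 38) + 31485) = 4650 + (-1848 + 31485) = 4650 + 29637 = 34287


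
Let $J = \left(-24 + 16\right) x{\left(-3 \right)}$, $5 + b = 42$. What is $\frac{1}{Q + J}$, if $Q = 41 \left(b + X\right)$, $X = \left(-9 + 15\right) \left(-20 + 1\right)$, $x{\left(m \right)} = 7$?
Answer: $- \frac{1}{3213} \approx -0.00031124$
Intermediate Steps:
$b = 37$ ($b = -5 + 42 = 37$)
$J = -56$ ($J = \left(-24 + 16\right) 7 = \left(-8\right) 7 = -56$)
$X = -114$ ($X = 6 \left(-19\right) = -114$)
$Q = -3157$ ($Q = 41 \left(37 - 114\right) = 41 \left(-77\right) = -3157$)
$\frac{1}{Q + J} = \frac{1}{-3157 - 56} = \frac{1}{-3213} = - \frac{1}{3213}$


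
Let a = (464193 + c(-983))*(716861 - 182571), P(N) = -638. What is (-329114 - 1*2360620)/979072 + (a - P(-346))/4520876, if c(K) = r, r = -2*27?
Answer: 30347855066968159/553282888384 ≈ 54851.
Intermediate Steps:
r = -54
c(K) = -54
a = 247984826310 (a = (464193 - 54)*(716861 - 182571) = 464139*534290 = 247984826310)
(-329114 - 1*2360620)/979072 + (a - P(-346))/4520876 = (-329114 - 1*2360620)/979072 + (247984826310 - 1*(-638))/4520876 = (-329114 - 2360620)*(1/979072) + (247984826310 + 638)*(1/4520876) = -2689734*1/979072 + 247984826948*(1/4520876) = -1344867/489536 + 61996206737/1130219 = 30347855066968159/553282888384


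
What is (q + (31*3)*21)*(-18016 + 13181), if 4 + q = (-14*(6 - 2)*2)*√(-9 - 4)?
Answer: -9423415 + 541520*I*√13 ≈ -9.4234e+6 + 1.9525e+6*I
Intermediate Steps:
q = -4 - 112*I*√13 (q = -4 + (-14*(6 - 2)*2)*√(-9 - 4) = -4 + (-56*2)*√(-13) = -4 + (-14*8)*(I*√13) = -4 - 112*I*√13 ≈ -4.0 - 403.82*I)
(q + (31*3)*21)*(-18016 + 13181) = ((-4 - 112*I*√13) + (31*3)*21)*(-18016 + 13181) = ((-4 - 112*I*√13) + 93*21)*(-4835) = ((-4 - 112*I*√13) + 1953)*(-4835) = (1949 - 112*I*√13)*(-4835) = -9423415 + 541520*I*√13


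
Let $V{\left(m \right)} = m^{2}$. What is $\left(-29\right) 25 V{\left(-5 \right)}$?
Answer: $-18125$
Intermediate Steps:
$\left(-29\right) 25 V{\left(-5 \right)} = \left(-29\right) 25 \left(-5\right)^{2} = \left(-725\right) 25 = -18125$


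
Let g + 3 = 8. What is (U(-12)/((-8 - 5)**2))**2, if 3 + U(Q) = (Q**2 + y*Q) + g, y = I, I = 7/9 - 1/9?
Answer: 19044/28561 ≈ 0.66678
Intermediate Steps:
g = 5 (g = -3 + 8 = 5)
I = 2/3 (I = 7*(1/9) - 1*1/9 = 7/9 - 1/9 = 2/3 ≈ 0.66667)
y = 2/3 ≈ 0.66667
U(Q) = 2 + Q**2 + 2*Q/3 (U(Q) = -3 + ((Q**2 + 2*Q/3) + 5) = -3 + (5 + Q**2 + 2*Q/3) = 2 + Q**2 + 2*Q/3)
(U(-12)/((-8 - 5)**2))**2 = ((2 + (-12)**2 + (2/3)*(-12))/((-8 - 5)**2))**2 = ((2 + 144 - 8)/((-13)**2))**2 = (138/169)**2 = 19044/28561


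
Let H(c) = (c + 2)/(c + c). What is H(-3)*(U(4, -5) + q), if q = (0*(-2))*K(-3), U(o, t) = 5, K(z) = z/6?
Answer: ⅚ ≈ 0.83333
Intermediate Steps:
K(z) = z/6 (K(z) = z*(⅙) = z/6)
H(c) = (2 + c)/(2*c) (H(c) = (2 + c)/((2*c)) = (2 + c)*(1/(2*c)) = (2 + c)/(2*c))
q = 0 (q = (0*(-2))*((⅙)*(-3)) = 0*(-½) = 0)
H(-3)*(U(4, -5) + q) = ((½)*(2 - 3)/(-3))*(5 + 0) = ((½)*(-⅓)*(-1))*5 = (⅙)*5 = ⅚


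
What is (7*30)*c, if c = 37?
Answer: 7770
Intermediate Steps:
(7*30)*c = (7*30)*37 = 210*37 = 7770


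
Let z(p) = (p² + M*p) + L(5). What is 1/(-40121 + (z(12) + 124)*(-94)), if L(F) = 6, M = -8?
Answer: -1/56853 ≈ -1.7589e-5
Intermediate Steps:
z(p) = 6 + p² - 8*p (z(p) = (p² - 8*p) + 6 = 6 + p² - 8*p)
1/(-40121 + (z(12) + 124)*(-94)) = 1/(-40121 + ((6 + 12² - 8*12) + 124)*(-94)) = 1/(-40121 + ((6 + 144 - 96) + 124)*(-94)) = 1/(-40121 + (54 + 124)*(-94)) = 1/(-40121 + 178*(-94)) = 1/(-40121 - 16732) = 1/(-56853) = -1/56853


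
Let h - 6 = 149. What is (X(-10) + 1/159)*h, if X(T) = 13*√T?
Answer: 155/159 + 2015*I*√10 ≈ 0.97484 + 6372.0*I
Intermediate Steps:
h = 155 (h = 6 + 149 = 155)
(X(-10) + 1/159)*h = (13*√(-10) + 1/159)*155 = (13*(I*√10) + 1/159)*155 = (13*I*√10 + 1/159)*155 = (1/159 + 13*I*√10)*155 = 155/159 + 2015*I*√10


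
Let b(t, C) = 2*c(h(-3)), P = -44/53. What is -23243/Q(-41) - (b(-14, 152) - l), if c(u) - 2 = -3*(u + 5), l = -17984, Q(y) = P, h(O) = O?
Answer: 40085/4 ≈ 10021.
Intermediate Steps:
P = -44/53 (P = -44*1/53 = -44/53 ≈ -0.83019)
Q(y) = -44/53
c(u) = -13 - 3*u (c(u) = 2 - 3*(u + 5) = 2 - 3*(5 + u) = 2 + (-15 - 3*u) = -13 - 3*u)
b(t, C) = -8 (b(t, C) = 2*(-13 - 3*(-3)) = 2*(-13 + 9) = 2*(-4) = -8)
-23243/Q(-41) - (b(-14, 152) - l) = -23243/(-44/53) - (-8 - 1*(-17984)) = -23243*(-53/44) - (-8 + 17984) = 111989/4 - 1*17976 = 111989/4 - 17976 = 40085/4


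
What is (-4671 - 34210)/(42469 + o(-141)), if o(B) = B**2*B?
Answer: 38881/2760752 ≈ 0.014083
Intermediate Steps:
o(B) = B**3
(-4671 - 34210)/(42469 + o(-141)) = (-4671 - 34210)/(42469 + (-141)**3) = -38881/(42469 - 2803221) = -38881/(-2760752) = -38881*(-1/2760752) = 38881/2760752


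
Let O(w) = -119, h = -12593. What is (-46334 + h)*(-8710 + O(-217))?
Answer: 520266483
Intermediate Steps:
(-46334 + h)*(-8710 + O(-217)) = (-46334 - 12593)*(-8710 - 119) = -58927*(-8829) = 520266483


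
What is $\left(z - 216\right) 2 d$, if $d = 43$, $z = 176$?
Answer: $-3440$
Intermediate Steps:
$\left(z - 216\right) 2 d = \left(176 - 216\right) 2 \cdot 43 = \left(-40\right) 86 = -3440$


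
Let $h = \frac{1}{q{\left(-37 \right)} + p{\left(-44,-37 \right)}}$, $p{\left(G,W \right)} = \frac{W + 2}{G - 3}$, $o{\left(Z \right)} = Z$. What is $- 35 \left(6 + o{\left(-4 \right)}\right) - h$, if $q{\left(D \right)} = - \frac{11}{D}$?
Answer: $- \frac{128579}{1812} \approx -70.96$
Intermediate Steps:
$p{\left(G,W \right)} = \frac{2 + W}{-3 + G}$
$h = \frac{1739}{1812}$ ($h = \frac{1}{- \frac{11}{-37} + \frac{2 - 37}{-3 - 44}} = \frac{1}{\left(-11\right) \left(- \frac{1}{37}\right) + \frac{1}{-47} \left(-35\right)} = \frac{1}{\frac{11}{37} - - \frac{35}{47}} = \frac{1}{\frac{11}{37} + \frac{35}{47}} = \frac{1}{\frac{1812}{1739}} = \frac{1739}{1812} \approx 0.95971$)
$- 35 \left(6 + o{\left(-4 \right)}\right) - h = - 35 \left(6 - 4\right) - \frac{1739}{1812} = \left(-35\right) 2 - \frac{1739}{1812} = -70 - \frac{1739}{1812} = - \frac{128579}{1812}$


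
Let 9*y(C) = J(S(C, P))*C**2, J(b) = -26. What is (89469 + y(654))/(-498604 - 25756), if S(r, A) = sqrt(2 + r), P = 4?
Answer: 229231/104872 ≈ 2.1858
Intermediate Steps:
y(C) = -26*C**2/9 (y(C) = (-26*C**2)/9 = -26*C**2/9)
(89469 + y(654))/(-498604 - 25756) = (89469 - 26/9*654**2)/(-498604 - 25756) = (89469 - 26/9*427716)/(-524360) = (89469 - 1235624)*(-1/524360) = -1146155*(-1/524360) = 229231/104872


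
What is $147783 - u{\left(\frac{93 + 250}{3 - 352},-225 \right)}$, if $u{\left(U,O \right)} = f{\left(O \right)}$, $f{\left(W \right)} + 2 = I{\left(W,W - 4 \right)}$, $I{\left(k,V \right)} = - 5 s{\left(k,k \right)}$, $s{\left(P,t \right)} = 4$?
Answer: $147805$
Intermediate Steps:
$I{\left(k,V \right)} = -20$ ($I{\left(k,V \right)} = \left(-5\right) 4 = -20$)
$f{\left(W \right)} = -22$ ($f{\left(W \right)} = -2 - 20 = -22$)
$u{\left(U,O \right)} = -22$
$147783 - u{\left(\frac{93 + 250}{3 - 352},-225 \right)} = 147783 - -22 = 147783 + 22 = 147805$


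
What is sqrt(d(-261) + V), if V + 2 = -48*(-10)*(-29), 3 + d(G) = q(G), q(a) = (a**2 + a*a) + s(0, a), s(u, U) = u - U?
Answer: sqrt(122578) ≈ 350.11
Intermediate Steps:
q(a) = -a + 2*a**2 (q(a) = (a**2 + a*a) + (0 - a) = (a**2 + a**2) - a = 2*a**2 - a = -a + 2*a**2)
d(G) = -3 + G*(-1 + 2*G)
V = -13922 (V = -2 - 48*(-10)*(-29) = -2 + 480*(-29) = -2 - 13920 = -13922)
sqrt(d(-261) + V) = sqrt((-3 - 1*(-261) + 2*(-261)**2) - 13922) = sqrt((-3 + 261 + 2*68121) - 13922) = sqrt((-3 + 261 + 136242) - 13922) = sqrt(136500 - 13922) = sqrt(122578)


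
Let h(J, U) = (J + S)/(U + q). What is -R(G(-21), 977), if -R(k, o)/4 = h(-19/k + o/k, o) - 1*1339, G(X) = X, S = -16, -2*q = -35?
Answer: -223725116/41769 ≈ -5356.3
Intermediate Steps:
q = 35/2 (q = -1/2*(-35) = 35/2 ≈ 17.500)
h(J, U) = (-16 + J)/(35/2 + U) (h(J, U) = (J - 16)/(U + 35/2) = (-16 + J)/(35/2 + U))
R(k, o) = 5356 - 8*(-16 - 19/k + o/k)/(35 + 2*o) (R(k, o) = -4*(2*(-16 + (-19/k + o/k))/(35 + 2*o) - 1*1339) = -4*(2*(-16 - 19/k + o/k)/(35 + 2*o) - 1339) = -4*(-1339 + 2*(-16 - 19/k + o/k)/(35 + 2*o)) = 5356 - 8*(-16 - 19/k + o/k)/(35 + 2*o))
-R(G(-21), 977) = -4*(38 - 2*977 + 46897*(-21) + 2678*(-21)*977)/((-21)*(35 + 2*977)) = -4*(-1)*(38 - 1954 - 984837 - 54944526)/(21*(35 + 1954)) = -4*(-1)*(-55931279)/(21*1989) = -1*223725116/41769 = -223725116/41769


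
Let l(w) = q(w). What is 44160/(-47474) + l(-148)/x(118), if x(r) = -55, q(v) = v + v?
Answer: 5811752/1305535 ≈ 4.4516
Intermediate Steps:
q(v) = 2*v
l(w) = 2*w
44160/(-47474) + l(-148)/x(118) = 44160/(-47474) + (2*(-148))/(-55) = 44160*(-1/47474) - 296*(-1/55) = -22080/23737 + 296/55 = 5811752/1305535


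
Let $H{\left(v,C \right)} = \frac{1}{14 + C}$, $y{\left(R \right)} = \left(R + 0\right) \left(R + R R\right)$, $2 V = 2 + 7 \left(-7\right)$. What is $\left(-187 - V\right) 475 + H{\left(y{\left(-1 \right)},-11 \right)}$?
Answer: $- \frac{465973}{6} \approx -77662.0$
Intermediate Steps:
$V = - \frac{47}{2}$ ($V = \frac{2 + 7 \left(-7\right)}{2} = \frac{2 - 49}{2} = \frac{1}{2} \left(-47\right) = - \frac{47}{2} \approx -23.5$)
$y{\left(R \right)} = R \left(R + R^{2}\right)$
$\left(-187 - V\right) 475 + H{\left(y{\left(-1 \right)},-11 \right)} = \left(-187 - - \frac{47}{2}\right) 475 + \frac{1}{14 - 11} = \left(-187 + \frac{47}{2}\right) 475 + \frac{1}{3} = \left(- \frac{327}{2}\right) 475 + \frac{1}{3} = - \frac{155325}{2} + \frac{1}{3} = - \frac{465973}{6}$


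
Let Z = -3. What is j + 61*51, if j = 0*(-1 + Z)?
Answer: 3111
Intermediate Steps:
j = 0 (j = 0*(-1 - 3) = 0*(-4) = 0)
j + 61*51 = 0 + 61*51 = 0 + 3111 = 3111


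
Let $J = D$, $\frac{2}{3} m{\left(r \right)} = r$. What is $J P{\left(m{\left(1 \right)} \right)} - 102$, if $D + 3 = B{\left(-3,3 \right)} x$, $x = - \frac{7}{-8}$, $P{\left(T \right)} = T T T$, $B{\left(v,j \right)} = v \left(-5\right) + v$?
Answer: $- \frac{1227}{16} \approx -76.688$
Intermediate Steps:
$B{\left(v,j \right)} = - 4 v$ ($B{\left(v,j \right)} = - 5 v + v = - 4 v$)
$m{\left(r \right)} = \frac{3 r}{2}$
$P{\left(T \right)} = T^{3}$ ($P{\left(T \right)} = T^{2} T = T^{3}$)
$x = \frac{7}{8}$ ($x = \left(-7\right) \left(- \frac{1}{8}\right) = \frac{7}{8} \approx 0.875$)
$D = \frac{15}{2}$ ($D = -3 + \left(-4\right) \left(-3\right) \frac{7}{8} = -3 + 12 \cdot \frac{7}{8} = -3 + \frac{21}{2} = \frac{15}{2} \approx 7.5$)
$J = \frac{15}{2} \approx 7.5$
$J P{\left(m{\left(1 \right)} \right)} - 102 = \frac{15 \left(\frac{3}{2} \cdot 1\right)^{3}}{2} - 102 = \frac{15 \left(\frac{3}{2}\right)^{3}}{2} - 102 = \frac{15}{2} \cdot \frac{27}{8} - 102 = \frac{405}{16} - 102 = - \frac{1227}{16}$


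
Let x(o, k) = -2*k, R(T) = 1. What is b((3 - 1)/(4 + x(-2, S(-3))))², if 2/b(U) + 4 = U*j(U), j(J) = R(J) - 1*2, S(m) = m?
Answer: 100/441 ≈ 0.22676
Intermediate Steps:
j(J) = -1 (j(J) = 1 - 1*2 = 1 - 2 = -1)
b(U) = 2/(-4 - U) (b(U) = 2/(-4 + U*(-1)) = 2/(-4 - U))
b((3 - 1)/(4 + x(-2, S(-3))))² = (2/(-4 - (3 - 1)/(4 - 2*(-3))))² = (2/(-4 - 2/(4 + 6)))² = (2/(-4 - 2/10))² = (2/(-4 - 1*⅕))² = (2/(-4 - ⅕))² = (2/(-21/5))² = (2*(-5/21))² = (-10/21)² = 100/441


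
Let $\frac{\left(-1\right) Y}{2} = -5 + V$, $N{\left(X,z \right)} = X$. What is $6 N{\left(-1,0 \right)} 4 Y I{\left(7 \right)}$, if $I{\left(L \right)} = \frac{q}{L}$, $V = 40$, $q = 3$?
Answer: $720$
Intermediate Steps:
$I{\left(L \right)} = \frac{3}{L}$
$Y = -70$ ($Y = - 2 \left(-5 + 40\right) = \left(-2\right) 35 = -70$)
$6 N{\left(-1,0 \right)} 4 Y I{\left(7 \right)} = 6 \left(-1\right) 4 \left(-70\right) \frac{3}{7} = \left(-6\right) 4 \left(-70\right) 3 \cdot \frac{1}{7} = \left(-24\right) \left(-70\right) \frac{3}{7} = 1680 \cdot \frac{3}{7} = 720$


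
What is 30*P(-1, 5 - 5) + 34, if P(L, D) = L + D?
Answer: 4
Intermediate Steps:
P(L, D) = D + L
30*P(-1, 5 - 5) + 34 = 30*((5 - 5) - 1) + 34 = 30*(0 - 1) + 34 = 30*(-1) + 34 = -30 + 34 = 4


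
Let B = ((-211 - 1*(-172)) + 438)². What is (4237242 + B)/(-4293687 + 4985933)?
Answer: 4396443/692246 ≈ 6.3510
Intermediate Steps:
B = 159201 (B = ((-211 + 172) + 438)² = (-39 + 438)² = 399² = 159201)
(4237242 + B)/(-4293687 + 4985933) = (4237242 + 159201)/(-4293687 + 4985933) = 4396443/692246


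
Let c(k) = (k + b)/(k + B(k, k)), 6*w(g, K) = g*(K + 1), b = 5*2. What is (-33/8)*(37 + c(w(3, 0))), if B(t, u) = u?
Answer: -3135/16 ≈ -195.94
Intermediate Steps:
b = 10
w(g, K) = g*(1 + K)/6 (w(g, K) = (g*(K + 1))/6 = (g*(1 + K))/6 = g*(1 + K)/6)
c(k) = (10 + k)/(2*k) (c(k) = (k + 10)/(k + k) = (10 + k)/((2*k)) = (10 + k)*(1/(2*k)) = (10 + k)/(2*k))
(-33/8)*(37 + c(w(3, 0))) = (-33/8)*(37 + (10 + (1/6)*3*(1 + 0))/(2*(((1/6)*3*(1 + 0))))) = (-33*1/8)*(37 + (10 + (1/6)*3*1)/(2*(((1/6)*3*1)))) = -33*(37 + (10 + 1/2)/(2*(1/2)))/8 = -33*(37 + (1/2)*2*(21/2))/8 = -33*(37 + 21/2)/8 = -33/8*95/2 = -3135/16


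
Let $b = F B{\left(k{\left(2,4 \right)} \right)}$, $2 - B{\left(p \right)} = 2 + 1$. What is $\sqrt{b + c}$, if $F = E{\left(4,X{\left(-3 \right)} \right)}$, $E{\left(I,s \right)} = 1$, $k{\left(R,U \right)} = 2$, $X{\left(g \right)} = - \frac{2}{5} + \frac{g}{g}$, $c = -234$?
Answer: $i \sqrt{235} \approx 15.33 i$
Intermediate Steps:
$X{\left(g \right)} = \frac{3}{5}$ ($X{\left(g \right)} = \left(-2\right) \frac{1}{5} + 1 = - \frac{2}{5} + 1 = \frac{3}{5}$)
$B{\left(p \right)} = -1$ ($B{\left(p \right)} = 2 - \left(2 + 1\right) = 2 - 3 = -1$)
$F = 1$
$b = -1$ ($b = 1 \left(-1\right) = -1$)
$\sqrt{b + c} = \sqrt{-1 - 234} = \sqrt{-235} = i \sqrt{235}$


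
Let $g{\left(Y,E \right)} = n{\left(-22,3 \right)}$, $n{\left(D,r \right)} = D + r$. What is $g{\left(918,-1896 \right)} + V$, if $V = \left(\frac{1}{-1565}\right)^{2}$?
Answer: $- \frac{46535274}{2449225} \approx -19.0$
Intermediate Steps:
$g{\left(Y,E \right)} = -19$ ($g{\left(Y,E \right)} = -22 + 3 = -19$)
$V = \frac{1}{2449225}$ ($V = \left(- \frac{1}{1565}\right)^{2} = \frac{1}{2449225} \approx 4.0829 \cdot 10^{-7}$)
$g{\left(918,-1896 \right)} + V = -19 + \frac{1}{2449225} = - \frac{46535274}{2449225}$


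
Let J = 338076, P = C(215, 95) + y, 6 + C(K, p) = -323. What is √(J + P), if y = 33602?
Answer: 33*√341 ≈ 609.38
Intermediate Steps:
C(K, p) = -329 (C(K, p) = -6 - 323 = -329)
P = 33273 (P = -329 + 33602 = 33273)
√(J + P) = √(338076 + 33273) = √371349 = 33*√341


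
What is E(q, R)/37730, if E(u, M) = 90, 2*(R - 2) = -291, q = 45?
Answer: 9/3773 ≈ 0.0023854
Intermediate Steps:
R = -287/2 (R = 2 + (½)*(-291) = 2 - 291/2 = -287/2 ≈ -143.50)
E(q, R)/37730 = 90/37730 = 90*(1/37730) = 9/3773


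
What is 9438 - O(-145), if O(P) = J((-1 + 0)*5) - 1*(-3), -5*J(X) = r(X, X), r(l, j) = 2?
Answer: 47177/5 ≈ 9435.4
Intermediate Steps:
J(X) = -⅖ (J(X) = -⅕*2 = -⅖)
O(P) = 13/5 (O(P) = -⅖ - 1*(-3) = -⅖ + 3 = 13/5)
9438 - O(-145) = 9438 - 1*13/5 = 9438 - 13/5 = 47177/5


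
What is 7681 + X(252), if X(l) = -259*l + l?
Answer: -57335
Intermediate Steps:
X(l) = -258*l
7681 + X(252) = 7681 - 258*252 = 7681 - 65016 = -57335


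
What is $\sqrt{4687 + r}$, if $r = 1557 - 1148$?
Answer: $14 \sqrt{26} \approx 71.386$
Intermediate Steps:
$r = 409$
$\sqrt{4687 + r} = \sqrt{4687 + 409} = \sqrt{5096} = 14 \sqrt{26}$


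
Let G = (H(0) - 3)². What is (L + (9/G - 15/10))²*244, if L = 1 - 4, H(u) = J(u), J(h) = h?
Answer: 2989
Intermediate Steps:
H(u) = u
L = -3
G = 9 (G = (0 - 3)² = (-3)² = 9)
(L + (9/G - 15/10))²*244 = (-3 + (9/9 - 15/10))²*244 = (-3 + (9*(⅑) - 15*⅒))²*244 = (-3 + (1 - 3/2))²*244 = (-3 - ½)²*244 = (-7/2)²*244 = (49/4)*244 = 2989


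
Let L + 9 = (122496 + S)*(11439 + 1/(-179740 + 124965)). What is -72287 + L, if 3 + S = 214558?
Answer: 211182497607024/54775 ≈ 3.8555e+9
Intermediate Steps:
S = 214555 (S = -3 + 214558 = 214555)
L = 211186457127449/54775 (L = -9 + (122496 + 214555)*(11439 + 1/(-179740 + 124965)) = -9 + 337051*(11439 + 1/(-54775)) = -9 + 337051*(11439 - 1/54775) = -9 + 337051*(626571224/54775) = -9 + 211186457620424/54775 = 211186457127449/54775 ≈ 3.8555e+9)
-72287 + L = -72287 + 211186457127449/54775 = 211182497607024/54775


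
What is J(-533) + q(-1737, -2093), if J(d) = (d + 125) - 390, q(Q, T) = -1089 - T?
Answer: 206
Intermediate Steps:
J(d) = -265 + d (J(d) = (125 + d) - 390 = -265 + d)
J(-533) + q(-1737, -2093) = (-265 - 533) + (-1089 - 1*(-2093)) = -798 + (-1089 + 2093) = -798 + 1004 = 206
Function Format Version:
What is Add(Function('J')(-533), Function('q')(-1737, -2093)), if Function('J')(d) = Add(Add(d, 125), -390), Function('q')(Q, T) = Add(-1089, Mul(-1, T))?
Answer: 206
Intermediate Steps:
Function('J')(d) = Add(-265, d) (Function('J')(d) = Add(Add(125, d), -390) = Add(-265, d))
Add(Function('J')(-533), Function('q')(-1737, -2093)) = Add(Add(-265, -533), Add(-1089, Mul(-1, -2093))) = Add(-798, Add(-1089, 2093)) = Add(-798, 1004) = 206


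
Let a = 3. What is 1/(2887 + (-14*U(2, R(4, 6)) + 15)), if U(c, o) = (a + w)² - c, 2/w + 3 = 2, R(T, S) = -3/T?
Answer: 1/2916 ≈ 0.00034294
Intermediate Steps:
w = -2 (w = 2/(-3 + 2) = 2/(-1) = 2*(-1) = -2)
U(c, o) = 1 - c (U(c, o) = (3 - 2)² - c = 1² - c = 1 - c)
1/(2887 + (-14*U(2, R(4, 6)) + 15)) = 1/(2887 + (-14*(1 - 1*2) + 15)) = 1/(2887 + (-14*(1 - 2) + 15)) = 1/(2887 + (-14*(-1) + 15)) = 1/(2887 + (14 + 15)) = 1/(2887 + 29) = 1/2916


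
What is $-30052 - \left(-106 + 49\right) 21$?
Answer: $-28855$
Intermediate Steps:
$-30052 - \left(-106 + 49\right) 21 = -30052 - \left(-57\right) 21 = -30052 - -1197 = -30052 + 1197 = -28855$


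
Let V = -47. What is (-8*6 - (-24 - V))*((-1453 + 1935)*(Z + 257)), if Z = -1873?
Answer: 55302752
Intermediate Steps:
(-8*6 - (-24 - V))*((-1453 + 1935)*(Z + 257)) = (-8*6 - (-24 - 1*(-47)))*((-1453 + 1935)*(-1873 + 257)) = (-48 - (-24 + 47))*(482*(-1616)) = (-48 - 1*23)*(-778912) = (-48 - 23)*(-778912) = -71*(-778912) = 55302752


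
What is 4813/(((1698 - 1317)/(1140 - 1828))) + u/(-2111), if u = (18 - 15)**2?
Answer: -6990250613/804291 ≈ -8691.2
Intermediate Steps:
u = 9 (u = 3**2 = 9)
4813/(((1698 - 1317)/(1140 - 1828))) + u/(-2111) = 4813/(((1698 - 1317)/(1140 - 1828))) + 9/(-2111) = 4813/((381/(-688))) + 9*(-1/2111) = 4813/((381*(-1/688))) - 9/2111 = 4813/(-381/688) - 9/2111 = 4813*(-688/381) - 9/2111 = -3311344/381 - 9/2111 = -6990250613/804291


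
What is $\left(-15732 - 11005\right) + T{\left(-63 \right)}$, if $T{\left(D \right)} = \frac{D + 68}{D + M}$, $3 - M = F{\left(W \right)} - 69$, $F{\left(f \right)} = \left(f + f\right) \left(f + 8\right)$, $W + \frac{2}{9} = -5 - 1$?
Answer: $- \frac{67403572}{2521} \approx -26737.0$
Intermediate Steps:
$W = - \frac{56}{9}$ ($W = - \frac{2}{9} - 6 = - \frac{56}{9} \approx -6.2222$)
$F{\left(f \right)} = 2 f \left(8 + f\right)$
$M = \frac{7624}{81}$ ($M = 3 - \left(2 \left(- \frac{56}{9}\right) \left(8 - \frac{56}{9}\right) - 69\right) = 3 - \left(2 \left(- \frac{56}{9}\right) \frac{16}{9} - 69\right) = 3 - \left(- \frac{1792}{81} - 69\right) = 3 - - \frac{7381}{81} = 3 + \frac{7381}{81} = \frac{7624}{81} \approx 94.123$)
$T{\left(D \right)} = \frac{68 + D}{\frac{7624}{81} + D}$ ($T{\left(D \right)} = \frac{D + 68}{D + \frac{7624}{81}} = \frac{68 + D}{\frac{7624}{81} + D}$)
$\left(-15732 - 11005\right) + T{\left(-63 \right)} = \left(-15732 - 11005\right) + \frac{81 \left(68 - 63\right)}{7624 + 81 \left(-63\right)} = -26737 + 81 \frac{1}{7624 - 5103} \cdot 5 = -26737 + 81 \cdot \frac{1}{2521} \cdot 5 = -26737 + \frac{405}{2521} = - \frac{67403572}{2521}$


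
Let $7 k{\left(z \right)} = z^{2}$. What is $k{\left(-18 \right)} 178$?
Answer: $\frac{57672}{7} \approx 8238.9$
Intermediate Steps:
$k{\left(z \right)} = \frac{z^{2}}{7}$
$k{\left(-18 \right)} 178 = \frac{\left(-18\right)^{2}}{7} \cdot 178 = \frac{1}{7} \cdot 324 \cdot 178 = \frac{324}{7} \cdot 178 = \frac{57672}{7}$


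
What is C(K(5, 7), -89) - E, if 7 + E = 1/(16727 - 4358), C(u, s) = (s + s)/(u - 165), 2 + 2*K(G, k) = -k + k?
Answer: 8287147/1026627 ≈ 8.0722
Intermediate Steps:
K(G, k) = -1 (K(G, k) = -1 + (-k + k)/2 = -1 + (½)*0 = -1 + 0 = -1)
C(u, s) = 2*s/(-165 + u) (C(u, s) = (2*s)/(-165 + u) = 2*s/(-165 + u))
E = -86582/12369 (E = -7 + 1/(16727 - 4358) = -7 + 1/12369 = -86582/12369 ≈ -6.9999)
C(K(5, 7), -89) - E = 2*(-89)/(-165 - 1) - 1*(-86582/12369) = 2*(-89)/(-166) + 86582/12369 = 2*(-89)*(-1/166) + 86582/12369 = 89/83 + 86582/12369 = 8287147/1026627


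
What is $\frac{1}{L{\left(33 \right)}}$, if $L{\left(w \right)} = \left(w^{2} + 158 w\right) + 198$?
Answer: $\frac{1}{6501} \approx 0.00015382$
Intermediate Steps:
$L{\left(w \right)} = 198 + w^{2} + 158 w$
$\frac{1}{L{\left(33 \right)}} = \frac{1}{198 + 33^{2} + 158 \cdot 33} = \frac{1}{198 + 1089 + 5214} = \frac{1}{6501}$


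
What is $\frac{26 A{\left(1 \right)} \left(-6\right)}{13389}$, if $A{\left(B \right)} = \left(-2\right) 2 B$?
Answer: $\frac{208}{4463} \approx 0.046605$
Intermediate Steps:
$A{\left(B \right)} = - 4 B$
$\frac{26 A{\left(1 \right)} \left(-6\right)}{13389} = \frac{26 \left(\left(-4\right) 1\right) \left(-6\right)}{13389} = 26 \left(-4\right) \left(-6\right) \frac{1}{13389} = \left(-104\right) \left(-6\right) \frac{1}{13389} = 624 \cdot \frac{1}{13389} = \frac{208}{4463}$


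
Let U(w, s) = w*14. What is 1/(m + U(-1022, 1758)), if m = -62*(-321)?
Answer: 1/5594 ≈ 0.00017876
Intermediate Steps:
U(w, s) = 14*w
m = 19902
1/(m + U(-1022, 1758)) = 1/(19902 + 14*(-1022)) = 1/(19902 - 14308) = 1/5594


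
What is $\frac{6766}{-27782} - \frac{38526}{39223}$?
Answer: $- \frac{667856075}{544846693} \approx -1.2258$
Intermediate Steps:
$\frac{6766}{-27782} - \frac{38526}{39223} = 6766 \left(- \frac{1}{27782}\right) - \frac{38526}{39223} = - \frac{3383}{13891} - \frac{38526}{39223} = - \frac{667856075}{544846693}$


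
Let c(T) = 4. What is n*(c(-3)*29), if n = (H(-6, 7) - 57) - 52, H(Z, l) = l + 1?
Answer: -11716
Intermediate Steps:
H(Z, l) = 1 + l
n = -101 (n = ((1 + 7) - 57) - 52 = (8 - 57) - 52 = -49 - 52 = -101)
n*(c(-3)*29) = -404*29 = -101*116 = -11716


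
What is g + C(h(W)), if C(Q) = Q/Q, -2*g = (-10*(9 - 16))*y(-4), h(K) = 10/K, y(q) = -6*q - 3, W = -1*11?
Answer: -734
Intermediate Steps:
W = -11
y(q) = -3 - 6*q
g = -735 (g = -(-10*(9 - 16))*(-3 - 6*(-4))/2 = -(-10*(-7))*(-3 + 24)/2 = -35*21 = -1/2*1470 = -735)
C(Q) = 1
g + C(h(W)) = -735 + 1 = -734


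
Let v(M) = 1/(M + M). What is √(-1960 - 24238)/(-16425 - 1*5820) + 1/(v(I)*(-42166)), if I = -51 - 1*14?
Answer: 65/21083 - I*√26198/22245 ≈ 0.0030831 - 0.0072761*I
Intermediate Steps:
I = -65 (I = -51 - 14 = -65)
v(M) = 1/(2*M)
√(-1960 - 24238)/(-16425 - 1*5820) + 1/(v(I)*(-42166)) = √(-1960 - 24238)/(-16425 - 1*5820) + 1/(((½)/(-65))*(-42166)) = √(-26198)/(-16425 - 5820) - 1/42166/((½)*(-1/65)) = (I*√26198)/(-22245) - 1/42166/(-1/130) = (I*√26198)*(-1/22245) - 130*(-1/42166) = -I*√26198/22245 + 65/21083 = 65/21083 - I*√26198/22245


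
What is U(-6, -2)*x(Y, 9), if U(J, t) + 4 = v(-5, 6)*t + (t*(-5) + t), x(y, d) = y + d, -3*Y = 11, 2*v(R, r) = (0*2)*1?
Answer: 64/3 ≈ 21.333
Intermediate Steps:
v(R, r) = 0 (v(R, r) = ((0*2)*1)/2 = (0*1)/2 = (½)*0 = 0)
Y = -11/3 (Y = -⅓*11 = -11/3 ≈ -3.6667)
x(y, d) = d + y
U(J, t) = -4 - 4*t (U(J, t) = -4 + (0*t + (t*(-5) + t)) = -4 + (0 + (-5*t + t)) = -4 + (0 - 4*t) = -4 - 4*t)
U(-6, -2)*x(Y, 9) = (-4 - 4*(-2))*(9 - 11/3) = (-4 + 8)*(16/3) = 4*(16/3) = 64/3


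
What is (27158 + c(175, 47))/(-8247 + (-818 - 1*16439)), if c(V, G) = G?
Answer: -27205/25504 ≈ -1.0667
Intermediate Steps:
(27158 + c(175, 47))/(-8247 + (-818 - 1*16439)) = (27158 + 47)/(-8247 + (-818 - 1*16439)) = 27205/(-8247 + (-818 - 16439)) = 27205/(-8247 - 17257) = 27205/(-25504) = 27205*(-1/25504) = -27205/25504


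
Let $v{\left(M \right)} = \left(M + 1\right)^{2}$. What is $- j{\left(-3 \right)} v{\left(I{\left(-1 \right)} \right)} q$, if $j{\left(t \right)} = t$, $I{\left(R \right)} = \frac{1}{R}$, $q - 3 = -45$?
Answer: $0$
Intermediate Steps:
$q = -42$ ($q = 3 - 45 = -42$)
$v{\left(M \right)} = \left(1 + M\right)^{2}$
$- j{\left(-3 \right)} v{\left(I{\left(-1 \right)} \right)} q = \left(-1\right) \left(-3\right) \left(1 + \frac{1}{-1}\right)^{2} \left(-42\right) = 3 \left(1 - 1\right)^{2} \left(-42\right) = 3 \cdot 0^{2} \left(-42\right) = 3 \cdot 0 \left(-42\right) = 0 \left(-42\right) = 0$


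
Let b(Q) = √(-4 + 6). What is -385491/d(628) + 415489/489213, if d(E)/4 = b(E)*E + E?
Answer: 189630916951/1228903056 - 385491*√2/2512 ≈ -62.716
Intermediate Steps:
b(Q) = √2
d(E) = 4*E + 4*E*√2 (d(E) = 4*(√2*E + E) = 4*(E*√2 + E) = 4*(E + E*√2) = 4*E + 4*E*√2)
-385491/d(628) + 415489/489213 = -385491*1/(2512*(1 + √2)) + 415489/489213 = -385491/(2512 + 2512*√2) + 415489*(1/489213) = -385491/(2512 + 2512*√2) + 415489/489213 = 415489/489213 - 385491/(2512 + 2512*√2)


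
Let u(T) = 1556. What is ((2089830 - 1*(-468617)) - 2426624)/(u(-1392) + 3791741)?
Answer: 131823/3793297 ≈ 0.034752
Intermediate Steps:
((2089830 - 1*(-468617)) - 2426624)/(u(-1392) + 3791741) = ((2089830 - 1*(-468617)) - 2426624)/(1556 + 3791741) = ((2089830 + 468617) - 2426624)/3793297 = (2558447 - 2426624)*(1/3793297) = 131823*(1/3793297) = 131823/3793297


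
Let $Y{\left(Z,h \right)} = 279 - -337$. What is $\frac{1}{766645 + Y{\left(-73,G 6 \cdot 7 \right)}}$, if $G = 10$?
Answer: $\frac{1}{767261} \approx 1.3033 \cdot 10^{-6}$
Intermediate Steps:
$Y{\left(Z,h \right)} = 616$ ($Y{\left(Z,h \right)} = 279 + 337 = 616$)
$\frac{1}{766645 + Y{\left(-73,G 6 \cdot 7 \right)}} = \frac{1}{766645 + 616} = \frac{1}{767261}$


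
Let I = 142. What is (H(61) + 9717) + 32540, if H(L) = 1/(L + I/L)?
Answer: 163238852/3863 ≈ 42257.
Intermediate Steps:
H(L) = 1/(L + 142/L)
(H(61) + 9717) + 32540 = (61/(142 + 61²) + 9717) + 32540 = (61/(142 + 3721) + 9717) + 32540 = (61/3863 + 9717) + 32540 = 37536832/3863 + 32540 = 163238852/3863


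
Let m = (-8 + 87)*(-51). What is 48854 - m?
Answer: 52883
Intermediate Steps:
m = -4029 (m = 79*(-51) = -4029)
48854 - m = 48854 - 1*(-4029) = 48854 + 4029 = 52883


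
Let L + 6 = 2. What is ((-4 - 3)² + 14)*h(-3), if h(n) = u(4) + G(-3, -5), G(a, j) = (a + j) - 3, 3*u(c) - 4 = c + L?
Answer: -609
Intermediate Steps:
L = -4 (L = -6 + 2 = -4)
u(c) = c/3 (u(c) = 4/3 + (c - 4)/3 = 4/3 + (-4 + c)/3 = 4/3 + (-4/3 + c/3) = c/3)
G(a, j) = -3 + a + j
h(n) = -29/3 (h(n) = (⅓)*4 + (-3 - 3 - 5) = 4/3 - 11 = -29/3)
((-4 - 3)² + 14)*h(-3) = ((-4 - 3)² + 14)*(-29/3) = ((-7)² + 14)*(-29/3) = (49 + 14)*(-29/3) = 63*(-29/3) = -609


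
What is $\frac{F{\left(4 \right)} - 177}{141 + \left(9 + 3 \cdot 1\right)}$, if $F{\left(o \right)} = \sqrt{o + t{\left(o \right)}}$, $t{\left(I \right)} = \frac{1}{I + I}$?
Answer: $- \frac{59}{51} + \frac{\sqrt{66}}{612} \approx -1.1436$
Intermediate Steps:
$t{\left(I \right)} = \frac{1}{2 I}$
$F{\left(o \right)} = \sqrt{o + \frac{1}{2 o}}$
$\frac{F{\left(4 \right)} - 177}{141 + \left(9 + 3 \cdot 1\right)} = \frac{\frac{\sqrt{\frac{2}{4} + 4 \cdot 4}}{2} - 177}{141 + \left(9 + 3 \cdot 1\right)} = \frac{\frac{\sqrt{2 \cdot \frac{1}{4} + 16}}{2} - 177}{141 + \left(9 + 3\right)} = \frac{\frac{\sqrt{\frac{1}{2} + 16}}{2} - 177}{141 + 12} = \frac{\frac{\sqrt{\frac{33}{2}}}{2} - 177}{153} = \left(\frac{\frac{1}{2} \sqrt{66}}{2} - 177\right) \frac{1}{153} = \left(\frac{\sqrt{66}}{4} - 177\right) \frac{1}{153} = \left(-177 + \frac{\sqrt{66}}{4}\right) \frac{1}{153} = - \frac{59}{51} + \frac{\sqrt{66}}{612}$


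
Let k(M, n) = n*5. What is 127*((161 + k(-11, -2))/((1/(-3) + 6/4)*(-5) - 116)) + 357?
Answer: 145905/731 ≈ 199.60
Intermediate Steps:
k(M, n) = 5*n
127*((161 + k(-11, -2))/((1/(-3) + 6/4)*(-5) - 116)) + 357 = 127*((161 + 5*(-2))/((1/(-3) + 6/4)*(-5) - 116)) + 357 = 127*((161 - 10)/((1*(-1/3) + 6*(1/4))*(-5) - 116)) + 357 = 127*(151/((-1/3 + 3/2)*(-5) - 116)) + 357 = 127*(151/((7/6)*(-5) - 116)) + 357 = 127*(151/(-35/6 - 116)) + 357 = 127*(151/(-731/6)) + 357 = 127*(151*(-6/731)) + 357 = 127*(-906/731) + 357 = -115062/731 + 357 = 145905/731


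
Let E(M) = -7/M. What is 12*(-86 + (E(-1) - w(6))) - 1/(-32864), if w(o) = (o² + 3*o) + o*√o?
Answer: -52450943/32864 - 72*√6 ≈ -1772.4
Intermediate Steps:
w(o) = o² + o^(3/2) + 3*o (w(o) = (o² + 3*o) + o^(3/2) = o² + o^(3/2) + 3*o)
12*(-86 + (E(-1) - w(6))) - 1/(-32864) = 12*(-86 + (-7/(-1) - (6² + 6^(3/2) + 3*6))) - 1/(-32864) = 12*(-86 + (-7*(-1) - (36 + 6*√6 + 18))) - 1*(-1/32864) = 12*(-86 + (7 - (54 + 6*√6))) + 1/32864 = 12*(-86 + (7 + (-54 - 6*√6))) + 1/32864 = 12*(-86 + (-47 - 6*√6)) + 1/32864 = 12*(-133 - 6*√6) + 1/32864 = (-1596 - 72*√6) + 1/32864 = -52450943/32864 - 72*√6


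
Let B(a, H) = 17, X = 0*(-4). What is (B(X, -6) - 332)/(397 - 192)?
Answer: -63/41 ≈ -1.5366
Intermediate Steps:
X = 0
(B(X, -6) - 332)/(397 - 192) = (17 - 332)/(397 - 192) = -315/205 = -315*1/205 = -63/41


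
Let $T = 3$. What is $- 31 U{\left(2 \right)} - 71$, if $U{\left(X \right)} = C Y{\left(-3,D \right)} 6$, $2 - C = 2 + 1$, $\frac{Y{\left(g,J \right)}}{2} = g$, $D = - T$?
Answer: $-1187$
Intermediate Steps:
$D = -3$ ($D = \left(-1\right) 3 = -3$)
$Y{\left(g,J \right)} = 2 g$
$C = -1$ ($C = 2 - \left(2 + 1\right) = 2 - 3 = -1$)
$U{\left(X \right)} = 36$ ($U{\left(X \right)} = - 2 \left(-3\right) 6 = \left(-1\right) \left(-6\right) 6 = 6 \cdot 6 = 36$)
$- 31 U{\left(2 \right)} - 71 = \left(-31\right) 36 - 71 = -1116 - 71 = -1187$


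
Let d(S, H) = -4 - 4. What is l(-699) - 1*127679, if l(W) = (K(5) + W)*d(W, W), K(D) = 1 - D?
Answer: -122055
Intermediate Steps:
d(S, H) = -8
l(W) = 32 - 8*W (l(W) = ((1 - 1*5) + W)*(-8) = ((1 - 5) + W)*(-8) = (-4 + W)*(-8) = 32 - 8*W)
l(-699) - 1*127679 = (32 - 8*(-699)) - 1*127679 = (32 + 5592) - 127679 = 5624 - 127679 = -122055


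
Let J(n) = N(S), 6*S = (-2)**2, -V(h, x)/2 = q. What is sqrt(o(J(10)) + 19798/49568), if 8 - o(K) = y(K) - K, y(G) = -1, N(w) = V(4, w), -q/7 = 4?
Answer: sqrt(2510710591)/6196 ≈ 8.0870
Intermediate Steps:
q = -28 (q = -7*4 = -28)
V(h, x) = 56 (V(h, x) = -2*(-28) = 56)
S = 2/3 (S = (1/6)*(-2)**2 = (1/6)*4 = 2/3 ≈ 0.66667)
N(w) = 56
J(n) = 56
o(K) = 9 + K (o(K) = 8 - (-1 - K) = 8 + (1 + K) = 9 + K)
sqrt(o(J(10)) + 19798/49568) = sqrt((9 + 56) + 19798/49568) = sqrt(65 + 19798*(1/49568)) = sqrt(65 + 9899/24784) = sqrt(1620859/24784) = sqrt(2510710591)/6196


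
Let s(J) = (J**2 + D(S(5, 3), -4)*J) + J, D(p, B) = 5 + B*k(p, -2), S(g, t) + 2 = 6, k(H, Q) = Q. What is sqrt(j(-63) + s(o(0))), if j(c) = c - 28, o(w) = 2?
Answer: I*sqrt(59) ≈ 7.6811*I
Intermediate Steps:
S(g, t) = 4 (S(g, t) = -2 + 6 = 4)
j(c) = -28 + c
D(p, B) = 5 - 2*B (D(p, B) = 5 + B*(-2) = 5 - 2*B)
s(J) = J**2 + 14*J (s(J) = (J**2 + (5 - 2*(-4))*J) + J = (J**2 + (5 + 8)*J) + J = (J**2 + 13*J) + J = J**2 + 14*J)
sqrt(j(-63) + s(o(0))) = sqrt((-28 - 63) + 2*(14 + 2)) = sqrt(-91 + 2*16) = sqrt(-91 + 32) = sqrt(-59) = I*sqrt(59)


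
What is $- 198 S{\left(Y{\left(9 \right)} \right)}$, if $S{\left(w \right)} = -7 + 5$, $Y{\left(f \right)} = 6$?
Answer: $396$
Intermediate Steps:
$S{\left(w \right)} = -2$
$- 198 S{\left(Y{\left(9 \right)} \right)} = \left(-198\right) \left(-2\right) = 396$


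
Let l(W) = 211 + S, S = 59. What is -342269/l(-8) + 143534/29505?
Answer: -670659511/531090 ≈ -1262.8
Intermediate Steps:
l(W) = 270 (l(W) = 211 + 59 = 270)
-342269/l(-8) + 143534/29505 = -342269/270 + 143534/29505 = -670659511/531090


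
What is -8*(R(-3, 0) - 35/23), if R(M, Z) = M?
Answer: 832/23 ≈ 36.174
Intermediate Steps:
-8*(R(-3, 0) - 35/23) = -8*(-3 - 35/23) = -8*(-104/23) = 832/23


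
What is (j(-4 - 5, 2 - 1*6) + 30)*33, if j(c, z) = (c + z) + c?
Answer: 264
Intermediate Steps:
j(c, z) = z + 2*c
(j(-4 - 5, 2 - 1*6) + 30)*33 = (((2 - 1*6) + 2*(-4 - 5)) + 30)*33 = (((2 - 6) + 2*(-9)) + 30)*33 = ((-4 - 18) + 30)*33 = (-22 + 30)*33 = 8*33 = 264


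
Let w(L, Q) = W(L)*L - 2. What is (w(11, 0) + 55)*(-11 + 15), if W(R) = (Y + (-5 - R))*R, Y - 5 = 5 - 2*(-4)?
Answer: 1180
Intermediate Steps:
Y = 18 (Y = 5 + (5 - 2*(-4)) = 5 + (5 + 8) = 5 + 13 = 18)
W(R) = R*(13 - R) (W(R) = (18 + (-5 - R))*R = (13 - R)*R = R*(13 - R))
w(L, Q) = -2 + L²*(13 - L) (w(L, Q) = (L*(13 - L))*L - 2 = L²*(13 - L) - 2 = -2 + L²*(13 - L))
(w(11, 0) + 55)*(-11 + 15) = ((-2 + 11²*(13 - 1*11)) + 55)*(-11 + 15) = ((-2 + 121*(13 - 11)) + 55)*4 = ((-2 + 121*2) + 55)*4 = ((-2 + 242) + 55)*4 = (240 + 55)*4 = 295*4 = 1180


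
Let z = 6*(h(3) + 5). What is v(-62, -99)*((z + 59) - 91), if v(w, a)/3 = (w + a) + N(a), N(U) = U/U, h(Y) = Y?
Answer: -7680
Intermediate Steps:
N(U) = 1
z = 48 (z = 6*(3 + 5) = 6*8 = 48)
v(w, a) = 3 + 3*a + 3*w (v(w, a) = 3*((w + a) + 1) = 3*((a + w) + 1) = 3*(1 + a + w) = 3 + 3*a + 3*w)
v(-62, -99)*((z + 59) - 91) = (3 + 3*(-99) + 3*(-62))*((48 + 59) - 91) = (3 - 297 - 186)*(107 - 91) = -480*16 = -7680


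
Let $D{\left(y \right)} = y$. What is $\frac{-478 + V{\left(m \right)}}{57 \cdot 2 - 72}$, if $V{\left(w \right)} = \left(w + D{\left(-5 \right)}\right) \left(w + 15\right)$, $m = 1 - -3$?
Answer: $- \frac{71}{6} \approx -11.833$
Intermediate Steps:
$m = 4$ ($m = 1 + 3 = 4$)
$V{\left(w \right)} = \left(-5 + w\right) \left(15 + w\right)$ ($V{\left(w \right)} = \left(w - 5\right) \left(w + 15\right) = \left(-5 + w\right) \left(15 + w\right)$)
$\frac{-478 + V{\left(m \right)}}{57 \cdot 2 - 72} = \frac{-478 + \left(-75 + 4^{2} + 10 \cdot 4\right)}{57 \cdot 2 - 72} = \frac{-478 + \left(-75 + 16 + 40\right)}{114 - 72} = \frac{-478 - 19}{42} = \left(-497\right) \frac{1}{42} = - \frac{71}{6}$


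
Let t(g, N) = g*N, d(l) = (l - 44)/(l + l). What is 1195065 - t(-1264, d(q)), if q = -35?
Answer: 41877203/35 ≈ 1.1965e+6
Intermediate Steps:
d(l) = (-44 + l)/(2*l) (d(l) = (-44 + l)/((2*l)) = (-44 + l)*(1/(2*l)) = (-44 + l)/(2*l))
t(g, N) = N*g
1195065 - t(-1264, d(q)) = 1195065 - (½)*(-44 - 35)/(-35)*(-1264) = 1195065 - (½)*(-1/35)*(-79)*(-1264) = 1195065 - 79*(-1264)/70 = 1195065 - 1*(-49928/35) = 1195065 + 49928/35 = 41877203/35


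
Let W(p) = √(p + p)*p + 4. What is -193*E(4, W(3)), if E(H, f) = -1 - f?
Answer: 965 + 579*√6 ≈ 2383.3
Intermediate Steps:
W(p) = 4 + √2*p^(3/2) (W(p) = √(2*p)*p + 4 = (√2*√p)*p + 4 = √2*p^(3/2) + 4 = 4 + √2*p^(3/2))
-193*E(4, W(3)) = -193*(-1 - (4 + √2*3^(3/2))) = -193*(-1 - (4 + √2*(3*√3))) = -193*(-1 - (4 + 3*√6)) = -193*(-1 + (-4 - 3*√6)) = -193*(-5 - 3*√6) = 965 + 579*√6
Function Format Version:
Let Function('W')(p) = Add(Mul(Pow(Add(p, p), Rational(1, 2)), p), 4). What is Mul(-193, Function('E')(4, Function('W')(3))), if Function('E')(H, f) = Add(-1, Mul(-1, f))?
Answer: Add(965, Mul(579, Pow(6, Rational(1, 2)))) ≈ 2383.3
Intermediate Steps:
Function('W')(p) = Add(4, Mul(Pow(2, Rational(1, 2)), Pow(p, Rational(3, 2)))) (Function('W')(p) = Add(Mul(Pow(Mul(2, p), Rational(1, 2)), p), 4) = Add(Mul(Mul(Pow(2, Rational(1, 2)), Pow(p, Rational(1, 2))), p), 4) = Add(Mul(Pow(2, Rational(1, 2)), Pow(p, Rational(3, 2))), 4) = Add(4, Mul(Pow(2, Rational(1, 2)), Pow(p, Rational(3, 2)))))
Mul(-193, Function('E')(4, Function('W')(3))) = Mul(-193, Add(-1, Mul(-1, Add(4, Mul(Pow(2, Rational(1, 2)), Pow(3, Rational(3, 2))))))) = Mul(-193, Add(-1, Mul(-1, Add(4, Mul(Pow(2, Rational(1, 2)), Mul(3, Pow(3, Rational(1, 2)))))))) = Mul(-193, Add(-1, Mul(-1, Add(4, Mul(3, Pow(6, Rational(1, 2))))))) = Mul(-193, Add(-1, Add(-4, Mul(-3, Pow(6, Rational(1, 2)))))) = Mul(-193, Add(-5, Mul(-3, Pow(6, Rational(1, 2))))) = Add(965, Mul(579, Pow(6, Rational(1, 2))))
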